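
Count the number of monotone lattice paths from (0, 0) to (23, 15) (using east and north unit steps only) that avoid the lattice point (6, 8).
Number of paths = 14431936248

Total paths from (0, 0) to (23, 15): C(38, 23) = 15471286560. Paths through (6, 8): (paths (0, 0) → (6, 8)) × (paths (6, 8) → (23, 15)) = C(14, 6) · C(24, 17) = 3003 · 346104 = 1039350312. Avoidance count = 15471286560 − 1039350312 = 14431936248.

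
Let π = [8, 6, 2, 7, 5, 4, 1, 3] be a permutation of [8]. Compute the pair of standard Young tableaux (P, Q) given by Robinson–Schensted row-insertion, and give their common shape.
P = [1, 3] / [2, 4] / [5, 7] / [6] / [8];  Q = [1, 4] / [2, 5] / [3, 8] / [6] / [7];  common shape = (2, 2, 2, 1, 1)

Row-insert the values π_1, π_2, … into P one at a time, bumping the leftmost entry strictly greater than the inserted value down to the next row. The recording tableau Q records, in position (i, j), the step at which that cell was added to P.
  Insert 8 (step 1): P = [8];  Q = [1]
  Insert 6 (step 2): P = [6] / [8];  Q = [1] / [2]
  Insert 2 (step 3): P = [2] / [6] / [8];  Q = [1] / [2] / [3]
  Insert 7 (step 4): P = [2, 7] / [6] / [8];  Q = [1, 4] / [2] / [3]
  Insert 5 (step 5): P = [2, 5] / [6, 7] / [8];  Q = [1, 4] / [2, 5] / [3]
  Insert 4 (step 6): P = [2, 4] / [5, 7] / [6] / [8];  Q = [1, 4] / [2, 5] / [3] / [6]
  Insert 1 (step 7): P = [1, 4] / [2, 7] / [5] / [6] / [8];  Q = [1, 4] / [2, 5] / [3] / [6] / [7]
  Insert 3 (step 8): P = [1, 3] / [2, 4] / [5, 7] / [6] / [8];  Q = [1, 4] / [2, 5] / [3, 8] / [6] / [7]
Final shape: (2, 2, 2, 1, 1).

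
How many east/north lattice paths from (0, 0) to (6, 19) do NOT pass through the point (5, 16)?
Number of paths = 95704

Total paths from (0, 0) to (6, 19): C(25, 6) = 177100. Paths through (5, 16): (paths (0, 0) → (5, 16)) × (paths (5, 16) → (6, 19)) = C(21, 5) · C(4, 1) = 20349 · 4 = 81396. Avoidance count = 177100 − 81396 = 95704.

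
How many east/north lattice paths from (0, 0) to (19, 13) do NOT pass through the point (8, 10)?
Number of paths = 331445688

Total paths from (0, 0) to (19, 13): C(32, 19) = 347373600. Paths through (8, 10): (paths (0, 0) → (8, 10)) × (paths (8, 10) → (19, 13)) = C(18, 8) · C(14, 11) = 43758 · 364 = 15927912. Avoidance count = 347373600 − 15927912 = 331445688.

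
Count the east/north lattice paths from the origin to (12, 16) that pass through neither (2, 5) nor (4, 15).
Number of paths = 22992309

Inclusion–exclusion. Total paths: C(28, 12) = 30421755. Through P₁: C(7, 2)·C(21, 10) = 7407036. Through P₂: C(19, 4)·C(9, 8) = 34884. Since P₁ is strictly southwest of P₂, a monotone path through both must visit P₁ then P₂; paths through both = C(7, 2)·C(12, 2)·C(9, 8) = 12474. Avoid both = 30421755 − 7407036 − 34884 + 12474 = 22992309.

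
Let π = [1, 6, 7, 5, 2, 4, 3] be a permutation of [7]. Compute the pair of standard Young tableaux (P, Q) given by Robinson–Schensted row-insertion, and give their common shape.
P = [1, 2, 3] / [4, 7] / [5] / [6];  Q = [1, 2, 3] / [4, 6] / [5] / [7];  common shape = (3, 2, 1, 1)

Row-insert the values π_1, π_2, … into P one at a time, bumping the leftmost entry strictly greater than the inserted value down to the next row. The recording tableau Q records, in position (i, j), the step at which that cell was added to P.
  Insert 1 (step 1): P = [1];  Q = [1]
  Insert 6 (step 2): P = [1, 6];  Q = [1, 2]
  Insert 7 (step 3): P = [1, 6, 7];  Q = [1, 2, 3]
  Insert 5 (step 4): P = [1, 5, 7] / [6];  Q = [1, 2, 3] / [4]
  Insert 2 (step 5): P = [1, 2, 7] / [5] / [6];  Q = [1, 2, 3] / [4] / [5]
  Insert 4 (step 6): P = [1, 2, 4] / [5, 7] / [6];  Q = [1, 2, 3] / [4, 6] / [5]
  Insert 3 (step 7): P = [1, 2, 3] / [4, 7] / [5] / [6];  Q = [1, 2, 3] / [4, 6] / [5] / [7]
Final shape: (3, 2, 1, 1).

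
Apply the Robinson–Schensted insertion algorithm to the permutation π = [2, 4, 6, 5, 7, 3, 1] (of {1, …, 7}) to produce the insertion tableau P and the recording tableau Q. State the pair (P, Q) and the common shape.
P = [1, 3, 5, 7] / [2] / [4] / [6];  Q = [1, 2, 3, 5] / [4] / [6] / [7];  common shape = (4, 1, 1, 1)

Row-insert the values π_1, π_2, … into P one at a time, bumping the leftmost entry strictly greater than the inserted value down to the next row. The recording tableau Q records, in position (i, j), the step at which that cell was added to P.
  Insert 2 (step 1): P = [2];  Q = [1]
  Insert 4 (step 2): P = [2, 4];  Q = [1, 2]
  Insert 6 (step 3): P = [2, 4, 6];  Q = [1, 2, 3]
  Insert 5 (step 4): P = [2, 4, 5] / [6];  Q = [1, 2, 3] / [4]
  Insert 7 (step 5): P = [2, 4, 5, 7] / [6];  Q = [1, 2, 3, 5] / [4]
  Insert 3 (step 6): P = [2, 3, 5, 7] / [4] / [6];  Q = [1, 2, 3, 5] / [4] / [6]
  Insert 1 (step 7): P = [1, 3, 5, 7] / [2] / [4] / [6];  Q = [1, 2, 3, 5] / [4] / [6] / [7]
Final shape: (4, 1, 1, 1).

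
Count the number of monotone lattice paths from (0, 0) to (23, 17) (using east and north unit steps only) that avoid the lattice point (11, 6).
Number of paths = 71999061472

Total paths from (0, 0) to (23, 17): C(40, 23) = 88732378800. Paths through (11, 6): (paths (0, 0) → (11, 6)) × (paths (11, 6) → (23, 17)) = C(17, 11) · C(23, 12) = 12376 · 1352078 = 16733317328. Avoidance count = 88732378800 − 16733317328 = 71999061472.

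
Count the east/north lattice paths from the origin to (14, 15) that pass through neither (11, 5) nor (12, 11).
Number of paths = 56486982

Inclusion–exclusion. Total paths: C(29, 14) = 77558760. Through P₁: C(16, 11)·C(13, 3) = 1249248. Through P₂: C(23, 12)·C(6, 2) = 20281170. Since P₁ is strictly southwest of P₂, a monotone path through both must visit P₁ then P₂; paths through both = C(16, 11)·C(7, 1)·C(6, 2) = 458640. Avoid both = 77558760 − 1249248 − 20281170 + 458640 = 56486982.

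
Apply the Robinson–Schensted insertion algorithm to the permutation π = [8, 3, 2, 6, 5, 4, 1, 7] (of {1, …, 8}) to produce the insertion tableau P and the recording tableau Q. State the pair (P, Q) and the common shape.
P = [1, 4, 7] / [2, 5] / [3] / [6] / [8];  Q = [1, 4, 8] / [2, 5] / [3] / [6] / [7];  common shape = (3, 2, 1, 1, 1)

Row-insert the values π_1, π_2, … into P one at a time, bumping the leftmost entry strictly greater than the inserted value down to the next row. The recording tableau Q records, in position (i, j), the step at which that cell was added to P.
  Insert 8 (step 1): P = [8];  Q = [1]
  Insert 3 (step 2): P = [3] / [8];  Q = [1] / [2]
  Insert 2 (step 3): P = [2] / [3] / [8];  Q = [1] / [2] / [3]
  Insert 6 (step 4): P = [2, 6] / [3] / [8];  Q = [1, 4] / [2] / [3]
  Insert 5 (step 5): P = [2, 5] / [3, 6] / [8];  Q = [1, 4] / [2, 5] / [3]
  Insert 4 (step 6): P = [2, 4] / [3, 5] / [6] / [8];  Q = [1, 4] / [2, 5] / [3] / [6]
  Insert 1 (step 7): P = [1, 4] / [2, 5] / [3] / [6] / [8];  Q = [1, 4] / [2, 5] / [3] / [6] / [7]
  Insert 7 (step 8): P = [1, 4, 7] / [2, 5] / [3] / [6] / [8];  Q = [1, 4, 8] / [2, 5] / [3] / [6] / [7]
Final shape: (3, 2, 1, 1, 1).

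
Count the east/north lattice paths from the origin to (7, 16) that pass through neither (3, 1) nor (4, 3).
Number of paths = 216773

Inclusion–exclusion. Total paths: C(23, 7) = 245157. Through P₁: C(4, 3)·C(19, 4) = 15504. Through P₂: C(7, 4)·C(16, 3) = 19600. Since P₁ is strictly southwest of P₂, a monotone path through both must visit P₁ then P₂; paths through both = C(4, 3)·C(3, 1)·C(16, 3) = 6720. Avoid both = 245157 − 15504 − 19600 + 6720 = 216773.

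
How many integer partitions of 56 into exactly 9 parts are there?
p(56, 9 parts) = 32278

Partitions of n into exactly k parts are in bijection with partitions of n − k into at most k parts (subtract 1 from each part). So p(56, exactly 9) = p(47, parts ≤ 9). Computing via the recurrence p(m, j) = p(m, j−1) + p(m−j, j) gives 32278.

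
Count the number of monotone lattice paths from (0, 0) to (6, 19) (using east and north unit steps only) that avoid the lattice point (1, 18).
Number of paths = 176986

Total paths from (0, 0) to (6, 19): C(25, 6) = 177100. Paths through (1, 18): (paths (0, 0) → (1, 18)) × (paths (1, 18) → (6, 19)) = C(19, 1) · C(6, 5) = 19 · 6 = 114. Avoidance count = 177100 − 114 = 176986.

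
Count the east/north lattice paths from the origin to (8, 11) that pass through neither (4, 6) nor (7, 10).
Number of paths = 24926

Inclusion–exclusion. Total paths: C(19, 8) = 75582. Through P₁: C(10, 4)·C(9, 4) = 26460. Through P₂: C(17, 7)·C(2, 1) = 38896. Since P₁ is strictly southwest of P₂, a monotone path through both must visit P₁ then P₂; paths through both = C(10, 4)·C(7, 3)·C(2, 1) = 14700. Avoid both = 75582 − 26460 − 38896 + 14700 = 24926.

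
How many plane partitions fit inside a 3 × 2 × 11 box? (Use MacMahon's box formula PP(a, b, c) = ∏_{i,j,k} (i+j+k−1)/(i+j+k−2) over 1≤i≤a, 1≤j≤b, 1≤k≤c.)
PP(3, 2, 11) = 41405

Evaluate the triple product over i = 1..3, j = 1..2, k = 1..11. The factors are (2/1) · (3/2) · (4/3) · (5/4) · (6/5) · (7/6) · (8/7) · (9/8) · … (66 factors total). The numerators and denominators telescope so the product is an integer; carrying out the multiplication exactly gives PP(3, 2, 11) = 41405.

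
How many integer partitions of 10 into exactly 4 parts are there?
p(10, 4 parts) = 9

Partitions of n into exactly k parts ↔ partitions of n − k into at most k parts (subtract 1 from each part). For n = 10, k = 4, the partitions are: 7+1+1+1, 6+2+1+1, 5+3+1+1, 5+2+2+1, 4+4+1+1, 4+3+2+1, 4+2+2+2, 3+3+3+1, 3+3+2+2. Count = 9.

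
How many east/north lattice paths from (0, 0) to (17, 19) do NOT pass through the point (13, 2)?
Number of paths = 8596868175

Total paths from (0, 0) to (17, 19): C(36, 17) = 8597496600. Paths through (13, 2): (paths (0, 0) → (13, 2)) × (paths (13, 2) → (17, 19)) = C(15, 13) · C(21, 4) = 105 · 5985 = 628425. Avoidance count = 8597496600 − 628425 = 8596868175.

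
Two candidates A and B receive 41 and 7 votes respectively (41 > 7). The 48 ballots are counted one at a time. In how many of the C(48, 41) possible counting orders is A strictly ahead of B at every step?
Strict-lead orderings = 52153926

Total orderings of the 48 votes with 41 for A: C(48, 41) = 73629072. By the Bertrand ballot formula (Cycle Lemma / reflection principle), the number of orderings in which A is strictly ahead of B throughout is (p − q)/(p + q) · C(p + q, p) = (41 − 7)/(41 + 7) · 73629072 = 52153926.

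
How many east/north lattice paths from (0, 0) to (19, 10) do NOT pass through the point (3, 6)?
Number of paths = 19623030

Total paths from (0, 0) to (19, 10): C(29, 19) = 20030010. Paths through (3, 6): (paths (0, 0) → (3, 6)) × (paths (3, 6) → (19, 10)) = C(9, 3) · C(20, 16) = 84 · 4845 = 406980. Avoidance count = 20030010 − 406980 = 19623030.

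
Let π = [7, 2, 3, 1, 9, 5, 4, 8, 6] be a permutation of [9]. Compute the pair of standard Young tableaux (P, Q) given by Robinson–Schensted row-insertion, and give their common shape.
P = [1, 3, 4, 6] / [2, 5, 8] / [7, 9];  Q = [1, 3, 5, 8] / [2, 6, 9] / [4, 7];  common shape = (4, 3, 2)

Row-insert the values π_1, π_2, … into P one at a time, bumping the leftmost entry strictly greater than the inserted value down to the next row. The recording tableau Q records, in position (i, j), the step at which that cell was added to P.
  Insert 7 (step 1): P = [7];  Q = [1]
  Insert 2 (step 2): P = [2] / [7];  Q = [1] / [2]
  Insert 3 (step 3): P = [2, 3] / [7];  Q = [1, 3] / [2]
  Insert 1 (step 4): P = [1, 3] / [2] / [7];  Q = [1, 3] / [2] / [4]
  Insert 9 (step 5): P = [1, 3, 9] / [2] / [7];  Q = [1, 3, 5] / [2] / [4]
  Insert 5 (step 6): P = [1, 3, 5] / [2, 9] / [7];  Q = [1, 3, 5] / [2, 6] / [4]
  Insert 4 (step 7): P = [1, 3, 4] / [2, 5] / [7, 9];  Q = [1, 3, 5] / [2, 6] / [4, 7]
  Insert 8 (step 8): P = [1, 3, 4, 8] / [2, 5] / [7, 9];  Q = [1, 3, 5, 8] / [2, 6] / [4, 7]
  Insert 6 (step 9): P = [1, 3, 4, 6] / [2, 5, 8] / [7, 9];  Q = [1, 3, 5, 8] / [2, 6, 9] / [4, 7]
Final shape: (4, 3, 2).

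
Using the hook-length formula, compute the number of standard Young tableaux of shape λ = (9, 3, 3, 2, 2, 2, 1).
# SYT of shape (9, 3, 3, 2, 2, 2, 1) = 735385728

Hook-length formula: f^λ = n! / Π hook(c), product over all cells c of the Young diagram. For λ = (9, 3, 3, 2, 2, 2, 1), n = 22 boxes. Hook lengths by row (left-to-right, top-to-bottom): [15, 13, 9, 6, 5, 4, 3, 2, 1]; [8, 6, 2]; [7, 5, 1]; [5, 3]; [4, 2]; [3, 1]; [1]. Product of hooks = 1528450560000. So f^λ = 22! / 1528450560000 = 1124000727777607680000 / 1528450560000 = 735385728.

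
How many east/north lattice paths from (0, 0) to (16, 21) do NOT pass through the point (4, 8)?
Number of paths = 10301626170

Total paths from (0, 0) to (16, 21): C(37, 16) = 12875774670. Paths through (4, 8): (paths (0, 0) → (4, 8)) × (paths (4, 8) → (16, 21)) = C(12, 4) · C(25, 12) = 495 · 5200300 = 2574148500. Avoidance count = 12875774670 − 2574148500 = 10301626170.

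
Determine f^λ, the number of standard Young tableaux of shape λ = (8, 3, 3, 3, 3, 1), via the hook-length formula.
# SYT of shape (8, 3, 3, 3, 3, 1) = 123070752

Hook-length formula: f^λ = n! / Π hook(c), product over all cells c of the Young diagram. For λ = (8, 3, 3, 3, 3, 1), n = 21 boxes. Hook lengths by row (left-to-right, top-to-bottom): [13, 11, 10, 5, 4, 3, 2, 1]; [7, 5, 4]; [6, 4, 3]; [5, 3, 2]; [4, 2, 1]; [1]. Product of hooks = 415134720000. So f^λ = 21! / 415134720000 = 51090942171709440000 / 415134720000 = 123070752.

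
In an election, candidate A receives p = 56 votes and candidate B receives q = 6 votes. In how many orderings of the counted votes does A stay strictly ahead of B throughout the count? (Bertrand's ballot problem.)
Strict-lead orderings = 49576225

Total orderings of the 62 votes with 56 for A: C(62, 56) = 61474519. By the Bertrand ballot formula (Cycle Lemma / reflection principle), the number of orderings in which A is strictly ahead of B throughout is (p − q)/(p + q) · C(p + q, p) = (56 − 6)/(56 + 6) · 61474519 = 49576225.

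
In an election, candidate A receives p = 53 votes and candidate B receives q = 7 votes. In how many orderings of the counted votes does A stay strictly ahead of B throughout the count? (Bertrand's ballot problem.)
Strict-lead orderings = 296091972

Total orderings of the 60 votes with 53 for A: C(60, 53) = 386206920. By the Bertrand ballot formula (Cycle Lemma / reflection principle), the number of orderings in which A is strictly ahead of B throughout is (p − q)/(p + q) · C(p + q, p) = (53 − 7)/(53 + 7) · 386206920 = 296091972.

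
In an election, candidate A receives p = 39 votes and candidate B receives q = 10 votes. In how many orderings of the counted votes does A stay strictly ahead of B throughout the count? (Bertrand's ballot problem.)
Strict-lead orderings = 4863609256

Total orderings of the 49 votes with 39 for A: C(49, 39) = 8217822536. By the Bertrand ballot formula (Cycle Lemma / reflection principle), the number of orderings in which A is strictly ahead of B throughout is (p − q)/(p + q) · C(p + q, p) = (39 − 10)/(39 + 10) · 8217822536 = 4863609256.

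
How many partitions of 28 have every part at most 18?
p(28, parts ≤ 18) = 3621

Use the recurrence p(n, m) = p(n, m−1) + p(n−m, m): either the largest part is < m (count p(n, m−1)) or the largest part is exactly m (remove one copy of m, count p(n−m, m)). With p(0, ·) = 1 this gives p(28, parts ≤ 18) = 3621. (By conjugating Young diagrams, this also counts partitions of 28 into at most 18 parts.)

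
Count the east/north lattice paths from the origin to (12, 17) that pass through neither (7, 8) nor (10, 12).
Number of paths = 30163224

Inclusion–exclusion. Total paths: C(29, 12) = 51895935. Through P₁: C(15, 7)·C(14, 5) = 12882870. Through P₂: C(22, 10)·C(7, 2) = 13579566. Since P₁ is strictly southwest of P₂, a monotone path through both must visit P₁ then P₂; paths through both = C(15, 7)·C(7, 3)·C(7, 2) = 4729725. Avoid both = 51895935 − 12882870 − 13579566 + 4729725 = 30163224.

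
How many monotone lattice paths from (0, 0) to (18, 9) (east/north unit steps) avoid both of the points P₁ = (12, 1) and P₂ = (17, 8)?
Number of paths = 2505228

Inclusion–exclusion. Total paths: C(27, 18) = 4686825. Through P₁: C(13, 12)·C(14, 6) = 39039. Through P₂: C(25, 17)·C(2, 1) = 2163150. Since P₁ is strictly southwest of P₂, a monotone path through both must visit P₁ then P₂; paths through both = C(13, 12)·C(12, 5)·C(2, 1) = 20592. Avoid both = 4686825 − 39039 − 2163150 + 20592 = 2505228.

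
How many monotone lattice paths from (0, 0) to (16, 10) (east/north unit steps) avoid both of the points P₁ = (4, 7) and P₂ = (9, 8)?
Number of paths = 4357705

Inclusion–exclusion. Total paths: C(26, 16) = 5311735. Through P₁: C(11, 4)·C(15, 12) = 150150. Through P₂: C(17, 9)·C(9, 7) = 875160. Since P₁ is strictly southwest of P₂, a monotone path through both must visit P₁ then P₂; paths through both = C(11, 4)·C(6, 5)·C(9, 7) = 71280. Avoid both = 5311735 − 150150 − 875160 + 71280 = 4357705.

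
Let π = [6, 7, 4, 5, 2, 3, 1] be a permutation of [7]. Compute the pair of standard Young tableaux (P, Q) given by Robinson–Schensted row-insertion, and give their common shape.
P = [1, 3] / [2, 5] / [4, 7] / [6];  Q = [1, 2] / [3, 4] / [5, 6] / [7];  common shape = (2, 2, 2, 1)

Row-insert the values π_1, π_2, … into P one at a time, bumping the leftmost entry strictly greater than the inserted value down to the next row. The recording tableau Q records, in position (i, j), the step at which that cell was added to P.
  Insert 6 (step 1): P = [6];  Q = [1]
  Insert 7 (step 2): P = [6, 7];  Q = [1, 2]
  Insert 4 (step 3): P = [4, 7] / [6];  Q = [1, 2] / [3]
  Insert 5 (step 4): P = [4, 5] / [6, 7];  Q = [1, 2] / [3, 4]
  Insert 2 (step 5): P = [2, 5] / [4, 7] / [6];  Q = [1, 2] / [3, 4] / [5]
  Insert 3 (step 6): P = [2, 3] / [4, 5] / [6, 7];  Q = [1, 2] / [3, 4] / [5, 6]
  Insert 1 (step 7): P = [1, 3] / [2, 5] / [4, 7] / [6];  Q = [1, 2] / [3, 4] / [5, 6] / [7]
Final shape: (2, 2, 2, 1).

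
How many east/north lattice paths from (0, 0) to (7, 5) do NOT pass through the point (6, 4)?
Number of paths = 372

Total paths from (0, 0) to (7, 5): C(12, 7) = 792. Paths through (6, 4): (paths (0, 0) → (6, 4)) × (paths (6, 4) → (7, 5)) = C(10, 6) · C(2, 1) = 210 · 2 = 420. Avoidance count = 792 − 420 = 372.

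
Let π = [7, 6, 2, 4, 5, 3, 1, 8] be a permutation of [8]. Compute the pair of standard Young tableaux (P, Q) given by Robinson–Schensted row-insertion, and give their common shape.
P = [1, 3, 5, 8] / [2] / [4] / [6] / [7];  Q = [1, 4, 5, 8] / [2] / [3] / [6] / [7];  common shape = (4, 1, 1, 1, 1)

Row-insert the values π_1, π_2, … into P one at a time, bumping the leftmost entry strictly greater than the inserted value down to the next row. The recording tableau Q records, in position (i, j), the step at which that cell was added to P.
  Insert 7 (step 1): P = [7];  Q = [1]
  Insert 6 (step 2): P = [6] / [7];  Q = [1] / [2]
  Insert 2 (step 3): P = [2] / [6] / [7];  Q = [1] / [2] / [3]
  Insert 4 (step 4): P = [2, 4] / [6] / [7];  Q = [1, 4] / [2] / [3]
  Insert 5 (step 5): P = [2, 4, 5] / [6] / [7];  Q = [1, 4, 5] / [2] / [3]
  Insert 3 (step 6): P = [2, 3, 5] / [4] / [6] / [7];  Q = [1, 4, 5] / [2] / [3] / [6]
  Insert 1 (step 7): P = [1, 3, 5] / [2] / [4] / [6] / [7];  Q = [1, 4, 5] / [2] / [3] / [6] / [7]
  Insert 8 (step 8): P = [1, 3, 5, 8] / [2] / [4] / [6] / [7];  Q = [1, 4, 5, 8] / [2] / [3] / [6] / [7]
Final shape: (4, 1, 1, 1, 1).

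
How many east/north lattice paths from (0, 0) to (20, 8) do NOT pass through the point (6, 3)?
Number of paths = 2131353

Total paths from (0, 0) to (20, 8): C(28, 20) = 3108105. Paths through (6, 3): (paths (0, 0) → (6, 3)) × (paths (6, 3) → (20, 8)) = C(9, 6) · C(19, 14) = 84 · 11628 = 976752. Avoidance count = 3108105 − 976752 = 2131353.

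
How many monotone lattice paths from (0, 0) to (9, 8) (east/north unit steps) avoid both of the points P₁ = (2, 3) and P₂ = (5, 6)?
Number of paths = 12460

Inclusion–exclusion. Total paths: C(17, 9) = 24310. Through P₁: C(5, 2)·C(12, 7) = 7920. Through P₂: C(11, 5)·C(6, 4) = 6930. Since P₁ is strictly southwest of P₂, a monotone path through both must visit P₁ then P₂; paths through both = C(5, 2)·C(6, 3)·C(6, 4) = 3000. Avoid both = 24310 − 7920 − 6930 + 3000 = 12460.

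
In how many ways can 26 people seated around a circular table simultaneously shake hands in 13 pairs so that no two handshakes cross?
C_13 = 742900

These noncrossing handshakes are counted by the Catalan number C_n = (1/(n + 1)) · C(2n, n). For n = 13: C_13 = (1/14) · C(26, 13) = 10400600/14 = 742900.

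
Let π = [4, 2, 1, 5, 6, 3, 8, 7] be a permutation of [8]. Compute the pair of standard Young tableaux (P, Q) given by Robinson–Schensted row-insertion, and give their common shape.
P = [1, 3, 6, 7] / [2, 5, 8] / [4];  Q = [1, 4, 5, 7] / [2, 6, 8] / [3];  common shape = (4, 3, 1)

Row-insert the values π_1, π_2, … into P one at a time, bumping the leftmost entry strictly greater than the inserted value down to the next row. The recording tableau Q records, in position (i, j), the step at which that cell was added to P.
  Insert 4 (step 1): P = [4];  Q = [1]
  Insert 2 (step 2): P = [2] / [4];  Q = [1] / [2]
  Insert 1 (step 3): P = [1] / [2] / [4];  Q = [1] / [2] / [3]
  Insert 5 (step 4): P = [1, 5] / [2] / [4];  Q = [1, 4] / [2] / [3]
  Insert 6 (step 5): P = [1, 5, 6] / [2] / [4];  Q = [1, 4, 5] / [2] / [3]
  Insert 3 (step 6): P = [1, 3, 6] / [2, 5] / [4];  Q = [1, 4, 5] / [2, 6] / [3]
  Insert 8 (step 7): P = [1, 3, 6, 8] / [2, 5] / [4];  Q = [1, 4, 5, 7] / [2, 6] / [3]
  Insert 7 (step 8): P = [1, 3, 6, 7] / [2, 5, 8] / [4];  Q = [1, 4, 5, 7] / [2, 6, 8] / [3]
Final shape: (4, 3, 1).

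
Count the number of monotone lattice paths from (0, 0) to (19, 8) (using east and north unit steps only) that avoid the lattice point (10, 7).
Number of paths = 2025595

Total paths from (0, 0) to (19, 8): C(27, 19) = 2220075. Paths through (10, 7): (paths (0, 0) → (10, 7)) × (paths (10, 7) → (19, 8)) = C(17, 10) · C(10, 9) = 19448 · 10 = 194480. Avoidance count = 2220075 − 194480 = 2025595.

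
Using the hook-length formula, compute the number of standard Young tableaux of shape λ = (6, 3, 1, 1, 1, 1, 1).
# SYT of shape (6, 3, 1, 1, 1, 1, 1) = 21021

Hook-length formula: f^λ = n! / Π hook(c), product over all cells c of the Young diagram. For λ = (6, 3, 1, 1, 1, 1, 1), n = 14 boxes. Hook lengths by row (left-to-right, top-to-bottom): [12, 6, 5, 3, 2, 1]; [8, 2, 1]; [5]; [4]; [3]; [2]; [1]. Product of hooks = 4147200. So f^λ = 14! / 4147200 = 87178291200 / 4147200 = 21021.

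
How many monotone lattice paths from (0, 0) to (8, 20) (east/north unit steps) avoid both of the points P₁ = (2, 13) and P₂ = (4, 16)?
Number of paths = 2662275

Inclusion–exclusion. Total paths: C(28, 8) = 3108105. Through P₁: C(15, 2)·C(13, 6) = 180180. Through P₂: C(20, 4)·C(8, 4) = 339150. Since P₁ is strictly southwest of P₂, a monotone path through both must visit P₁ then P₂; paths through both = C(15, 2)·C(5, 2)·C(8, 4) = 73500. Avoid both = 3108105 − 180180 − 339150 + 73500 = 2662275.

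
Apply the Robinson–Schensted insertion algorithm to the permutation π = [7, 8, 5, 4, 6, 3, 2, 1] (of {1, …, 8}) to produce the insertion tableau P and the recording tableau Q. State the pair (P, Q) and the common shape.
P = [1, 6] / [2, 8] / [3] / [4] / [5] / [7];  Q = [1, 2] / [3, 5] / [4] / [6] / [7] / [8];  common shape = (2, 2, 1, 1, 1, 1)

Row-insert the values π_1, π_2, … into P one at a time, bumping the leftmost entry strictly greater than the inserted value down to the next row. The recording tableau Q records, in position (i, j), the step at which that cell was added to P.
  Insert 7 (step 1): P = [7];  Q = [1]
  Insert 8 (step 2): P = [7, 8];  Q = [1, 2]
  Insert 5 (step 3): P = [5, 8] / [7];  Q = [1, 2] / [3]
  Insert 4 (step 4): P = [4, 8] / [5] / [7];  Q = [1, 2] / [3] / [4]
  Insert 6 (step 5): P = [4, 6] / [5, 8] / [7];  Q = [1, 2] / [3, 5] / [4]
  Insert 3 (step 6): P = [3, 6] / [4, 8] / [5] / [7];  Q = [1, 2] / [3, 5] / [4] / [6]
  Insert 2 (step 7): P = [2, 6] / [3, 8] / [4] / [5] / [7];  Q = [1, 2] / [3, 5] / [4] / [6] / [7]
  Insert 1 (step 8): P = [1, 6] / [2, 8] / [3] / [4] / [5] / [7];  Q = [1, 2] / [3, 5] / [4] / [6] / [7] / [8]
Final shape: (2, 2, 1, 1, 1, 1).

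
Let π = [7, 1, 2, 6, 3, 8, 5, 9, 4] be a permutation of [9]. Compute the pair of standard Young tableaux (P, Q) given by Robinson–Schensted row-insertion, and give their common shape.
P = [1, 2, 3, 4, 9] / [5, 8] / [6] / [7];  Q = [1, 3, 4, 6, 8] / [2, 7] / [5] / [9];  common shape = (5, 2, 1, 1)

Row-insert the values π_1, π_2, … into P one at a time, bumping the leftmost entry strictly greater than the inserted value down to the next row. The recording tableau Q records, in position (i, j), the step at which that cell was added to P.
  Insert 7 (step 1): P = [7];  Q = [1]
  Insert 1 (step 2): P = [1] / [7];  Q = [1] / [2]
  Insert 2 (step 3): P = [1, 2] / [7];  Q = [1, 3] / [2]
  Insert 6 (step 4): P = [1, 2, 6] / [7];  Q = [1, 3, 4] / [2]
  Insert 3 (step 5): P = [1, 2, 3] / [6] / [7];  Q = [1, 3, 4] / [2] / [5]
  Insert 8 (step 6): P = [1, 2, 3, 8] / [6] / [7];  Q = [1, 3, 4, 6] / [2] / [5]
  Insert 5 (step 7): P = [1, 2, 3, 5] / [6, 8] / [7];  Q = [1, 3, 4, 6] / [2, 7] / [5]
  Insert 9 (step 8): P = [1, 2, 3, 5, 9] / [6, 8] / [7];  Q = [1, 3, 4, 6, 8] / [2, 7] / [5]
  Insert 4 (step 9): P = [1, 2, 3, 4, 9] / [5, 8] / [6] / [7];  Q = [1, 3, 4, 6, 8] / [2, 7] / [5] / [9]
Final shape: (5, 2, 1, 1).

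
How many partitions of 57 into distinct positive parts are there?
q(57) = 7917

A partition into distinct parts is a strictly decreasing sequence summing to n. The recurrence d(n, m) = d(n, m−1) + d(n−m, m−1) (use part m at most once) with q(n) = d(n, n) gives q(57) = 7917. (Euler's theorem: # distinct-part partitions = # odd-part partitions.)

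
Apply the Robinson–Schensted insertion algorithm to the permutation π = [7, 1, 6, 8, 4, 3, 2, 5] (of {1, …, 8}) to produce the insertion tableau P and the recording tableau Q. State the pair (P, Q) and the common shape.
P = [1, 2, 5] / [3, 8] / [4] / [6] / [7];  Q = [1, 3, 4] / [2, 8] / [5] / [6] / [7];  common shape = (3, 2, 1, 1, 1)

Row-insert the values π_1, π_2, … into P one at a time, bumping the leftmost entry strictly greater than the inserted value down to the next row. The recording tableau Q records, in position (i, j), the step at which that cell was added to P.
  Insert 7 (step 1): P = [7];  Q = [1]
  Insert 1 (step 2): P = [1] / [7];  Q = [1] / [2]
  Insert 6 (step 3): P = [1, 6] / [7];  Q = [1, 3] / [2]
  Insert 8 (step 4): P = [1, 6, 8] / [7];  Q = [1, 3, 4] / [2]
  Insert 4 (step 5): P = [1, 4, 8] / [6] / [7];  Q = [1, 3, 4] / [2] / [5]
  Insert 3 (step 6): P = [1, 3, 8] / [4] / [6] / [7];  Q = [1, 3, 4] / [2] / [5] / [6]
  Insert 2 (step 7): P = [1, 2, 8] / [3] / [4] / [6] / [7];  Q = [1, 3, 4] / [2] / [5] / [6] / [7]
  Insert 5 (step 8): P = [1, 2, 5] / [3, 8] / [4] / [6] / [7];  Q = [1, 3, 4] / [2, 8] / [5] / [6] / [7]
Final shape: (3, 2, 1, 1, 1).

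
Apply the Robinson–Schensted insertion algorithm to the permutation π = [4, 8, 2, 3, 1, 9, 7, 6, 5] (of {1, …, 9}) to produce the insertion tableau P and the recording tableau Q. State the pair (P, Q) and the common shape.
P = [1, 3, 5] / [2, 6, 9] / [4, 7] / [8];  Q = [1, 2, 6] / [3, 4, 7] / [5, 8] / [9];  common shape = (3, 3, 2, 1)

Row-insert the values π_1, π_2, … into P one at a time, bumping the leftmost entry strictly greater than the inserted value down to the next row. The recording tableau Q records, in position (i, j), the step at which that cell was added to P.
  Insert 4 (step 1): P = [4];  Q = [1]
  Insert 8 (step 2): P = [4, 8];  Q = [1, 2]
  Insert 2 (step 3): P = [2, 8] / [4];  Q = [1, 2] / [3]
  Insert 3 (step 4): P = [2, 3] / [4, 8];  Q = [1, 2] / [3, 4]
  Insert 1 (step 5): P = [1, 3] / [2, 8] / [4];  Q = [1, 2] / [3, 4] / [5]
  Insert 9 (step 6): P = [1, 3, 9] / [2, 8] / [4];  Q = [1, 2, 6] / [3, 4] / [5]
  Insert 7 (step 7): P = [1, 3, 7] / [2, 8, 9] / [4];  Q = [1, 2, 6] / [3, 4, 7] / [5]
  Insert 6 (step 8): P = [1, 3, 6] / [2, 7, 9] / [4, 8];  Q = [1, 2, 6] / [3, 4, 7] / [5, 8]
  Insert 5 (step 9): P = [1, 3, 5] / [2, 6, 9] / [4, 7] / [8];  Q = [1, 2, 6] / [3, 4, 7] / [5, 8] / [9]
Final shape: (3, 3, 2, 1).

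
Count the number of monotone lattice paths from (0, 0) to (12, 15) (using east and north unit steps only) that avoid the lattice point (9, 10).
Number of paths = 12210692

Total paths from (0, 0) to (12, 15): C(27, 12) = 17383860. Paths through (9, 10): (paths (0, 0) → (9, 10)) × (paths (9, 10) → (12, 15)) = C(19, 9) · C(8, 3) = 92378 · 56 = 5173168. Avoidance count = 17383860 − 5173168 = 12210692.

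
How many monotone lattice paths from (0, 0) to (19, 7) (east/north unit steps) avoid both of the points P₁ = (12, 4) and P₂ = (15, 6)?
Number of paths = 259080

Inclusion–exclusion. Total paths: C(26, 19) = 657800. Through P₁: C(16, 12)·C(10, 7) = 218400. Through P₂: C(21, 15)·C(5, 4) = 271320. Since P₁ is strictly southwest of P₂, a monotone path through both must visit P₁ then P₂; paths through both = C(16, 12)·C(5, 3)·C(5, 4) = 91000. Avoid both = 657800 − 218400 − 271320 + 91000 = 259080.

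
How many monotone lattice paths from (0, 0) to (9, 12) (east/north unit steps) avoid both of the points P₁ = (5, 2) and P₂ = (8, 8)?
Number of paths = 217379

Inclusion–exclusion. Total paths: C(21, 9) = 293930. Through P₁: C(7, 5)·C(14, 4) = 21021. Through P₂: C(16, 8)·C(5, 1) = 64350. Since P₁ is strictly southwest of P₂, a monotone path through both must visit P₁ then P₂; paths through both = C(7, 5)·C(9, 3)·C(5, 1) = 8820. Avoid both = 293930 − 21021 − 64350 + 8820 = 217379.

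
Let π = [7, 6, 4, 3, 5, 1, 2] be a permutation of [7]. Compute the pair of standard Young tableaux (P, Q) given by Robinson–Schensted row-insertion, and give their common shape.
P = [1, 2] / [3, 5] / [4] / [6] / [7];  Q = [1, 5] / [2, 7] / [3] / [4] / [6];  common shape = (2, 2, 1, 1, 1)

Row-insert the values π_1, π_2, … into P one at a time, bumping the leftmost entry strictly greater than the inserted value down to the next row. The recording tableau Q records, in position (i, j), the step at which that cell was added to P.
  Insert 7 (step 1): P = [7];  Q = [1]
  Insert 6 (step 2): P = [6] / [7];  Q = [1] / [2]
  Insert 4 (step 3): P = [4] / [6] / [7];  Q = [1] / [2] / [3]
  Insert 3 (step 4): P = [3] / [4] / [6] / [7];  Q = [1] / [2] / [3] / [4]
  Insert 5 (step 5): P = [3, 5] / [4] / [6] / [7];  Q = [1, 5] / [2] / [3] / [4]
  Insert 1 (step 6): P = [1, 5] / [3] / [4] / [6] / [7];  Q = [1, 5] / [2] / [3] / [4] / [6]
  Insert 2 (step 7): P = [1, 2] / [3, 5] / [4] / [6] / [7];  Q = [1, 5] / [2, 7] / [3] / [4] / [6]
Final shape: (2, 2, 1, 1, 1).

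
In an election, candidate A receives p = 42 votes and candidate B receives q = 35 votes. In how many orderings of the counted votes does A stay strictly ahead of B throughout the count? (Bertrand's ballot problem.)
Strict-lead orderings = 909101747848285690860

Total orderings of the 77 votes with 42 for A: C(77, 42) = 10000119226331142599460. By the Bertrand ballot formula (Cycle Lemma / reflection principle), the number of orderings in which A is strictly ahead of B throughout is (p − q)/(p + q) · C(p + q, p) = (42 − 35)/(42 + 35) · 10000119226331142599460 = 909101747848285690860.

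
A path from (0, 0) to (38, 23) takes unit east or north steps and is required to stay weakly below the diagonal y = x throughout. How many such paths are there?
Number of paths = 15400866695524800

By the reflection principle (André's argument), the number of monotone paths to (38, 23) with n ≤ m that never go above y = x is C(61, 38) − C(61, 39) = 37539612570341700 − 22138745874816900 = 15400866695524800.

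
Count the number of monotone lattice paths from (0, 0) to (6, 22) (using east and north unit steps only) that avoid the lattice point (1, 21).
Number of paths = 376608

Total paths from (0, 0) to (6, 22): C(28, 6) = 376740. Paths through (1, 21): (paths (0, 0) → (1, 21)) × (paths (1, 21) → (6, 22)) = C(22, 1) · C(6, 5) = 22 · 6 = 132. Avoidance count = 376740 − 132 = 376608.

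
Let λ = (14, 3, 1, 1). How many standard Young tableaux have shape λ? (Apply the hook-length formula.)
# SYT of shape (14, 3, 1, 1) = 49248

Hook-length formula: f^λ = n! / Π hook(c), product over all cells c of the Young diagram. For λ = (14, 3, 1, 1), n = 19 boxes. Hook lengths by row (left-to-right, top-to-bottom): [17, 14, 13, 11, 10, 9, 8, 7, 6, 5, 4, 3, 2, 1]; [5, 2, 1]; [2]; [1]. Product of hooks = 2470051584000. So f^λ = 19! / 2470051584000 = 121645100408832000 / 2470051584000 = 49248.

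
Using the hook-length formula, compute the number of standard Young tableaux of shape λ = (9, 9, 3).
# SYT of shape (9, 9, 3) = 3292016

Hook-length formula: f^λ = n! / Π hook(c), product over all cells c of the Young diagram. For λ = (9, 9, 3), n = 21 boxes. Hook lengths by row (left-to-right, top-to-bottom): [11, 10, 9, 7, 6, 5, 4, 3, 2]; [10, 9, 8, 6, 5, 4, 3, 2, 1]; [3, 2, 1]. Product of hooks = 15519651840000. So f^λ = 21! / 15519651840000 = 51090942171709440000 / 15519651840000 = 3292016.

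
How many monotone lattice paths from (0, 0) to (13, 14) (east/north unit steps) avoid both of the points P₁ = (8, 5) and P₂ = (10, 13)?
Number of paths = 13137122

Inclusion–exclusion. Total paths: C(27, 13) = 20058300. Through P₁: C(13, 8)·C(14, 5) = 2576574. Through P₂: C(23, 10)·C(4, 3) = 4576264. Since P₁ is strictly southwest of P₂, a monotone path through both must visit P₁ then P₂; paths through both = C(13, 8)·C(10, 2)·C(4, 3) = 231660. Avoid both = 20058300 − 2576574 − 4576264 + 231660 = 13137122.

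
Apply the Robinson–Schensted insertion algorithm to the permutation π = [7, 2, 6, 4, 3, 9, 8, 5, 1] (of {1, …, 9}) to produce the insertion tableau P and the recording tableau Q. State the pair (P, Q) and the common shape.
P = [1, 3, 5] / [2, 8] / [4, 9] / [6] / [7];  Q = [1, 3, 6] / [2, 7] / [4, 8] / [5] / [9];  common shape = (3, 2, 2, 1, 1)

Row-insert the values π_1, π_2, … into P one at a time, bumping the leftmost entry strictly greater than the inserted value down to the next row. The recording tableau Q records, in position (i, j), the step at which that cell was added to P.
  Insert 7 (step 1): P = [7];  Q = [1]
  Insert 2 (step 2): P = [2] / [7];  Q = [1] / [2]
  Insert 6 (step 3): P = [2, 6] / [7];  Q = [1, 3] / [2]
  Insert 4 (step 4): P = [2, 4] / [6] / [7];  Q = [1, 3] / [2] / [4]
  Insert 3 (step 5): P = [2, 3] / [4] / [6] / [7];  Q = [1, 3] / [2] / [4] / [5]
  Insert 9 (step 6): P = [2, 3, 9] / [4] / [6] / [7];  Q = [1, 3, 6] / [2] / [4] / [5]
  Insert 8 (step 7): P = [2, 3, 8] / [4, 9] / [6] / [7];  Q = [1, 3, 6] / [2, 7] / [4] / [5]
  Insert 5 (step 8): P = [2, 3, 5] / [4, 8] / [6, 9] / [7];  Q = [1, 3, 6] / [2, 7] / [4, 8] / [5]
  Insert 1 (step 9): P = [1, 3, 5] / [2, 8] / [4, 9] / [6] / [7];  Q = [1, 3, 6] / [2, 7] / [4, 8] / [5] / [9]
Final shape: (3, 2, 2, 1, 1).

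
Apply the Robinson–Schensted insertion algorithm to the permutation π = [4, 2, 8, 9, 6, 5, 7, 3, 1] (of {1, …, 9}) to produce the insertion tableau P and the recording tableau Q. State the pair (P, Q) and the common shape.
P = [1, 3, 7] / [2, 5, 9] / [4] / [6] / [8];  Q = [1, 3, 4] / [2, 5, 7] / [6] / [8] / [9];  common shape = (3, 3, 1, 1, 1)

Row-insert the values π_1, π_2, … into P one at a time, bumping the leftmost entry strictly greater than the inserted value down to the next row. The recording tableau Q records, in position (i, j), the step at which that cell was added to P.
  Insert 4 (step 1): P = [4];  Q = [1]
  Insert 2 (step 2): P = [2] / [4];  Q = [1] / [2]
  Insert 8 (step 3): P = [2, 8] / [4];  Q = [1, 3] / [2]
  Insert 9 (step 4): P = [2, 8, 9] / [4];  Q = [1, 3, 4] / [2]
  Insert 6 (step 5): P = [2, 6, 9] / [4, 8];  Q = [1, 3, 4] / [2, 5]
  Insert 5 (step 6): P = [2, 5, 9] / [4, 6] / [8];  Q = [1, 3, 4] / [2, 5] / [6]
  Insert 7 (step 7): P = [2, 5, 7] / [4, 6, 9] / [8];  Q = [1, 3, 4] / [2, 5, 7] / [6]
  Insert 3 (step 8): P = [2, 3, 7] / [4, 5, 9] / [6] / [8];  Q = [1, 3, 4] / [2, 5, 7] / [6] / [8]
  Insert 1 (step 9): P = [1, 3, 7] / [2, 5, 9] / [4] / [6] / [8];  Q = [1, 3, 4] / [2, 5, 7] / [6] / [8] / [9]
Final shape: (3, 3, 1, 1, 1).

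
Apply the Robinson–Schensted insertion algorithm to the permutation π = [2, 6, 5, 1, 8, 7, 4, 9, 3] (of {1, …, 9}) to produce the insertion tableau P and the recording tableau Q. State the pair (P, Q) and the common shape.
P = [1, 3, 7, 9] / [2, 4] / [5, 8] / [6];  Q = [1, 2, 5, 8] / [3, 6] / [4, 7] / [9];  common shape = (4, 2, 2, 1)

Row-insert the values π_1, π_2, … into P one at a time, bumping the leftmost entry strictly greater than the inserted value down to the next row. The recording tableau Q records, in position (i, j), the step at which that cell was added to P.
  Insert 2 (step 1): P = [2];  Q = [1]
  Insert 6 (step 2): P = [2, 6];  Q = [1, 2]
  Insert 5 (step 3): P = [2, 5] / [6];  Q = [1, 2] / [3]
  Insert 1 (step 4): P = [1, 5] / [2] / [6];  Q = [1, 2] / [3] / [4]
  Insert 8 (step 5): P = [1, 5, 8] / [2] / [6];  Q = [1, 2, 5] / [3] / [4]
  Insert 7 (step 6): P = [1, 5, 7] / [2, 8] / [6];  Q = [1, 2, 5] / [3, 6] / [4]
  Insert 4 (step 7): P = [1, 4, 7] / [2, 5] / [6, 8];  Q = [1, 2, 5] / [3, 6] / [4, 7]
  Insert 9 (step 8): P = [1, 4, 7, 9] / [2, 5] / [6, 8];  Q = [1, 2, 5, 8] / [3, 6] / [4, 7]
  Insert 3 (step 9): P = [1, 3, 7, 9] / [2, 4] / [5, 8] / [6];  Q = [1, 2, 5, 8] / [3, 6] / [4, 7] / [9]
Final shape: (4, 2, 2, 1).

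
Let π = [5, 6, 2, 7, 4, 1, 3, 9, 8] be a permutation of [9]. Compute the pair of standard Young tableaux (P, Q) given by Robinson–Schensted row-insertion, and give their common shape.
P = [1, 3, 7, 8] / [2, 4, 9] / [5, 6];  Q = [1, 2, 4, 8] / [3, 5, 9] / [6, 7];  common shape = (4, 3, 2)

Row-insert the values π_1, π_2, … into P one at a time, bumping the leftmost entry strictly greater than the inserted value down to the next row. The recording tableau Q records, in position (i, j), the step at which that cell was added to P.
  Insert 5 (step 1): P = [5];  Q = [1]
  Insert 6 (step 2): P = [5, 6];  Q = [1, 2]
  Insert 2 (step 3): P = [2, 6] / [5];  Q = [1, 2] / [3]
  Insert 7 (step 4): P = [2, 6, 7] / [5];  Q = [1, 2, 4] / [3]
  Insert 4 (step 5): P = [2, 4, 7] / [5, 6];  Q = [1, 2, 4] / [3, 5]
  Insert 1 (step 6): P = [1, 4, 7] / [2, 6] / [5];  Q = [1, 2, 4] / [3, 5] / [6]
  Insert 3 (step 7): P = [1, 3, 7] / [2, 4] / [5, 6];  Q = [1, 2, 4] / [3, 5] / [6, 7]
  Insert 9 (step 8): P = [1, 3, 7, 9] / [2, 4] / [5, 6];  Q = [1, 2, 4, 8] / [3, 5] / [6, 7]
  Insert 8 (step 9): P = [1, 3, 7, 8] / [2, 4, 9] / [5, 6];  Q = [1, 2, 4, 8] / [3, 5, 9] / [6, 7]
Final shape: (4, 3, 2).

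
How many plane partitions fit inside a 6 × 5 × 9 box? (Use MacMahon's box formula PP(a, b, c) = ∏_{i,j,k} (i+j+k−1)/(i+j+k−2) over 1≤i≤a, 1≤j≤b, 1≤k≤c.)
PP(6, 5, 9) = 72261531710368

Evaluate the triple product over i = 1..6, j = 1..5, k = 1..9. The factors are (2/1) · (3/2) · (4/3) · (5/4) · (6/5) · (7/6) · (8/7) · (9/8) · … (270 factors total). The numerators and denominators telescope so the product is an integer; carrying out the multiplication exactly gives PP(6, 5, 9) = 72261531710368.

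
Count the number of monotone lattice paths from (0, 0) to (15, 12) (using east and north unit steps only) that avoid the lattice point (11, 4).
Number of paths = 16708185

Total paths from (0, 0) to (15, 12): C(27, 15) = 17383860. Paths through (11, 4): (paths (0, 0) → (11, 4)) × (paths (11, 4) → (15, 12)) = C(15, 11) · C(12, 4) = 1365 · 495 = 675675. Avoidance count = 17383860 − 675675 = 16708185.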